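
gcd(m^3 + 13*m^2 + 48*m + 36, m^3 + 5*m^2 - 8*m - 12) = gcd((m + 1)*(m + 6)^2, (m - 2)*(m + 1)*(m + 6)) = m^2 + 7*m + 6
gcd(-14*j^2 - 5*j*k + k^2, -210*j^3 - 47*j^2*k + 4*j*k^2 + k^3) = 7*j - k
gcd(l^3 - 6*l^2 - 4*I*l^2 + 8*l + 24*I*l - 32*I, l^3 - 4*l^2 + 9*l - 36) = l - 4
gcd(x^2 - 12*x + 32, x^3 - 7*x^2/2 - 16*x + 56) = x - 4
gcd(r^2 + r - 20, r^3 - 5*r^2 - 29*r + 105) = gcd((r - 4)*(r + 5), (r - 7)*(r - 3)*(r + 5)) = r + 5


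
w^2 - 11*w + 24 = (w - 8)*(w - 3)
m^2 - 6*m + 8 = (m - 4)*(m - 2)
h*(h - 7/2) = h^2 - 7*h/2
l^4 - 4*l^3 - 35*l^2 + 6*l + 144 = (l - 8)*(l - 2)*(l + 3)^2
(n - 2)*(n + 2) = n^2 - 4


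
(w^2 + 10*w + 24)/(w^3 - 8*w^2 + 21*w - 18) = (w^2 + 10*w + 24)/(w^3 - 8*w^2 + 21*w - 18)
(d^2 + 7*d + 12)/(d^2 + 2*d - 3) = (d + 4)/(d - 1)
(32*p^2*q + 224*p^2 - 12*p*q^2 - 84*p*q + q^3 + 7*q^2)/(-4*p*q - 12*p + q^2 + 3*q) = (-8*p*q - 56*p + q^2 + 7*q)/(q + 3)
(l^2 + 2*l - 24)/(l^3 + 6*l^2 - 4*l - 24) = (l - 4)/(l^2 - 4)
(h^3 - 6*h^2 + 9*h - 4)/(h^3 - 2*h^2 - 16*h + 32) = (h^2 - 2*h + 1)/(h^2 + 2*h - 8)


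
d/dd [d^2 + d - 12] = 2*d + 1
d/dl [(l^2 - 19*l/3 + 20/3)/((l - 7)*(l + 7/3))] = (15*l^2 - 414*l + 1211)/(9*l^4 - 84*l^3 - 98*l^2 + 1372*l + 2401)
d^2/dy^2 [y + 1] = 0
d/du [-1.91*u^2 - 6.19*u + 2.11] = -3.82*u - 6.19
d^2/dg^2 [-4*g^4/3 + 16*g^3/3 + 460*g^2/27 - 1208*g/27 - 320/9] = -16*g^2 + 32*g + 920/27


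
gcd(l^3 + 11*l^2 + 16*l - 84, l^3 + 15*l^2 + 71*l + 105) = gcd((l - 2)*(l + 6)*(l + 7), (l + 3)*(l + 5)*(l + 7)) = l + 7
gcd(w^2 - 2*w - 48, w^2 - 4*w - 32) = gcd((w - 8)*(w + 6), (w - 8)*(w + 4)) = w - 8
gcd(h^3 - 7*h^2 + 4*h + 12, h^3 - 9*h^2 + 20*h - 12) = h^2 - 8*h + 12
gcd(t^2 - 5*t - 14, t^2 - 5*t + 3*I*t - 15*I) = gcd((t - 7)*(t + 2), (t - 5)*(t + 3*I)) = 1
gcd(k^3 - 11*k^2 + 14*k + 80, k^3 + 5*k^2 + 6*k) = k + 2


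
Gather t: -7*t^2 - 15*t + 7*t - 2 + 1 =-7*t^2 - 8*t - 1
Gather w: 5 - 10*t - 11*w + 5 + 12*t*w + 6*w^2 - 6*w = -10*t + 6*w^2 + w*(12*t - 17) + 10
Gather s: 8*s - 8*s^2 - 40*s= -8*s^2 - 32*s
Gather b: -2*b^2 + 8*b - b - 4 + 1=-2*b^2 + 7*b - 3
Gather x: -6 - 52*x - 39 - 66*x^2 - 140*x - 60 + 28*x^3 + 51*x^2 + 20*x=28*x^3 - 15*x^2 - 172*x - 105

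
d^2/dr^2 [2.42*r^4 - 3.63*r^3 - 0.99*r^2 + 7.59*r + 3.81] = 29.04*r^2 - 21.78*r - 1.98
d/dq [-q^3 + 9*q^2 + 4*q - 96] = -3*q^2 + 18*q + 4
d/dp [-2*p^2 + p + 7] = 1 - 4*p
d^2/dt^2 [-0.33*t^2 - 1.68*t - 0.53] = -0.660000000000000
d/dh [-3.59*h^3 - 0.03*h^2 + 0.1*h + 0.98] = -10.77*h^2 - 0.06*h + 0.1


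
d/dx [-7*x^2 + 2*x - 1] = 2 - 14*x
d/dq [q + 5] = 1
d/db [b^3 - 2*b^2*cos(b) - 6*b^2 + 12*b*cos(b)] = 2*b^2*sin(b) + 3*b^2 - 12*b*sin(b) - 4*b*cos(b) - 12*b + 12*cos(b)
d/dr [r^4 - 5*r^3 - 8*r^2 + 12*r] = 4*r^3 - 15*r^2 - 16*r + 12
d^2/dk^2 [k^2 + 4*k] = 2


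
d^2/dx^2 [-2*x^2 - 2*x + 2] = -4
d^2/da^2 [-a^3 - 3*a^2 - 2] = -6*a - 6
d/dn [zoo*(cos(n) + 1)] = zoo*sin(n)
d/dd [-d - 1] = -1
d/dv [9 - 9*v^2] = -18*v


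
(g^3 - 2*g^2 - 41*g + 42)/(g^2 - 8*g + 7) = g + 6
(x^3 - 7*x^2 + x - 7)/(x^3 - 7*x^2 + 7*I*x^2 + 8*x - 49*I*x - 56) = (x + I)/(x + 8*I)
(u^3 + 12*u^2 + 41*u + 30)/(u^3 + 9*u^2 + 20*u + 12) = (u + 5)/(u + 2)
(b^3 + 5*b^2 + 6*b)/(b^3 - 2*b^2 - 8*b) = (b + 3)/(b - 4)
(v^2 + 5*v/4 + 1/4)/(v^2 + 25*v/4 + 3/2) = (v + 1)/(v + 6)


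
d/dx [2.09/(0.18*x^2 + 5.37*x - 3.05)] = (-0.7524*x - 11.2233)/(0.18*x^2 + 5.37*x - 3.05)^2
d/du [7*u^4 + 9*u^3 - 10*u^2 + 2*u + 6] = 28*u^3 + 27*u^2 - 20*u + 2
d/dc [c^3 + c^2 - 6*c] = 3*c^2 + 2*c - 6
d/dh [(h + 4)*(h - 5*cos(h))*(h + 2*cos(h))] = -(h + 4)*(h - 5*cos(h))*(2*sin(h) - 1) + (h + 4)*(h + 2*cos(h))*(5*sin(h) + 1) + (h - 5*cos(h))*(h + 2*cos(h))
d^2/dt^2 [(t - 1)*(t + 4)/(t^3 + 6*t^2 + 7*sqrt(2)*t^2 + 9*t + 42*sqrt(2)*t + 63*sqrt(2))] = 2*(t^4 + 3*t^3 - 63*sqrt(2)*t^2 - 24*t^2 - 476*sqrt(2)*t - 342*t - 2094 - 357*sqrt(2))/(t^7 + 12*t^6 + 21*sqrt(2)*t^6 + 348*t^5 + 252*sqrt(2)*t^5 + 1820*sqrt(2)*t^4 + 3636*t^4 + 10500*sqrt(2)*t^3 + 15957*t^3 + 31752*t^2 + 38745*sqrt(2)*t^2 + 23814*t + 74088*sqrt(2)*t + 55566*sqrt(2))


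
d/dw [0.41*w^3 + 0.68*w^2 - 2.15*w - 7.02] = 1.23*w^2 + 1.36*w - 2.15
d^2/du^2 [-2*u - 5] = 0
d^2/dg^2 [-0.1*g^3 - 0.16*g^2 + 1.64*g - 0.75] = -0.6*g - 0.32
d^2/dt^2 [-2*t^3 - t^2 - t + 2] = -12*t - 2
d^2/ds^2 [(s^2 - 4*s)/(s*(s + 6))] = -20/(s^3 + 18*s^2 + 108*s + 216)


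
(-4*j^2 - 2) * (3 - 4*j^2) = 16*j^4 - 4*j^2 - 6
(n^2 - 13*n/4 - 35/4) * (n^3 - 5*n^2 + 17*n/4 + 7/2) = n^5 - 33*n^4/4 + 47*n^3/4 + 535*n^2/16 - 777*n/16 - 245/8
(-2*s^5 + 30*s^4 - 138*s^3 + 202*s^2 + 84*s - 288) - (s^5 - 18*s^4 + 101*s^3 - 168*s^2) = -3*s^5 + 48*s^4 - 239*s^3 + 370*s^2 + 84*s - 288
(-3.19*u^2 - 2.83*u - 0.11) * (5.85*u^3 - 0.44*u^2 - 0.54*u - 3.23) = -18.6615*u^5 - 15.1519*u^4 + 2.3243*u^3 + 11.8803*u^2 + 9.2003*u + 0.3553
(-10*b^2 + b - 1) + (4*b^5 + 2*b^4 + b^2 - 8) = 4*b^5 + 2*b^4 - 9*b^2 + b - 9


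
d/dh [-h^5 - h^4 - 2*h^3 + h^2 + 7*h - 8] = -5*h^4 - 4*h^3 - 6*h^2 + 2*h + 7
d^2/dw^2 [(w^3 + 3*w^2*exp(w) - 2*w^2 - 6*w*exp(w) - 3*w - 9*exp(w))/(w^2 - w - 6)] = (3*w^3*exp(w) + 15*w^2*exp(w) + 30*w*exp(w) + 18*exp(w) + 4)/(w^3 + 6*w^2 + 12*w + 8)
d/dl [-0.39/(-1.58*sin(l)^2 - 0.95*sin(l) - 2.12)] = -(1.2324*sin(l) + 0.3705)*cos(l)/(1.58*sin(l)^2 + 0.95*sin(l) + 2.12)^2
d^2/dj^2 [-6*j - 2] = 0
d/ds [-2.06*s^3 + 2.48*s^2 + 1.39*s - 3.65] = -6.18*s^2 + 4.96*s + 1.39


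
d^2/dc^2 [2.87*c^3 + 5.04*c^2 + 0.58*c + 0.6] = 17.22*c + 10.08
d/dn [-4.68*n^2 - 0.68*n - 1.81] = -9.36*n - 0.68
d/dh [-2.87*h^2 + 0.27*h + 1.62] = 0.27 - 5.74*h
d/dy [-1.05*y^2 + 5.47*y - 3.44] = 5.47 - 2.1*y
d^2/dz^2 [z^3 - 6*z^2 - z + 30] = 6*z - 12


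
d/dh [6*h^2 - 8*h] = 12*h - 8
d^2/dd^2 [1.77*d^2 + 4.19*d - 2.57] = 3.54000000000000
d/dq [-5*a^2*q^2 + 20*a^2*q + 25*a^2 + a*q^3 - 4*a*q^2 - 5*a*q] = a*(-10*a*q + 20*a + 3*q^2 - 8*q - 5)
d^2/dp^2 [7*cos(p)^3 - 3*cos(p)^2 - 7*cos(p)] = 7*cos(p)/4 + 6*cos(2*p) - 63*cos(3*p)/4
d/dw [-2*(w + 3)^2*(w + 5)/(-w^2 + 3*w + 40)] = 2*(w^2 - 16*w - 57)/(w^2 - 16*w + 64)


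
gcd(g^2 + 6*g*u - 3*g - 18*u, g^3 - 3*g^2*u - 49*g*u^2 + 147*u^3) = 1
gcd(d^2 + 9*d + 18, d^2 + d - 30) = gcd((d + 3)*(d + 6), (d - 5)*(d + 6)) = d + 6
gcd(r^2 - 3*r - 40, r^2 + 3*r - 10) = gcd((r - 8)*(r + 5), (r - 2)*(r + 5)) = r + 5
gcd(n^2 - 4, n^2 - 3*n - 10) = n + 2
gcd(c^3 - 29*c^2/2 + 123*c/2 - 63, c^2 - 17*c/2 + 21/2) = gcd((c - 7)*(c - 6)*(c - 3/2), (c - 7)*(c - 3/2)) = c^2 - 17*c/2 + 21/2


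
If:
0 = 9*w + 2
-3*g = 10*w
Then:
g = 20/27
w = -2/9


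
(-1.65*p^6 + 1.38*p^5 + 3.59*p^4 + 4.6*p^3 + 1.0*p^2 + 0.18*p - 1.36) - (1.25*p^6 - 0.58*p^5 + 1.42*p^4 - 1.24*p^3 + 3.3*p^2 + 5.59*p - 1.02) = -2.9*p^6 + 1.96*p^5 + 2.17*p^4 + 5.84*p^3 - 2.3*p^2 - 5.41*p - 0.34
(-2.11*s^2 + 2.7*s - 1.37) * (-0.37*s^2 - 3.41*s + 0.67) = 0.7807*s^4 + 6.1961*s^3 - 10.1138*s^2 + 6.4807*s - 0.9179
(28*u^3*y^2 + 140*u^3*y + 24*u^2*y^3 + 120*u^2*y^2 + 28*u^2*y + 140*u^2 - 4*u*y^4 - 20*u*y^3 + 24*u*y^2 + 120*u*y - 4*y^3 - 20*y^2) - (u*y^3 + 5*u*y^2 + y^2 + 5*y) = 28*u^3*y^2 + 140*u^3*y + 24*u^2*y^3 + 120*u^2*y^2 + 28*u^2*y + 140*u^2 - 4*u*y^4 - 21*u*y^3 + 19*u*y^2 + 120*u*y - 4*y^3 - 21*y^2 - 5*y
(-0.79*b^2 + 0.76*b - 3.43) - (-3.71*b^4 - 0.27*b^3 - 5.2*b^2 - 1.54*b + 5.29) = 3.71*b^4 + 0.27*b^3 + 4.41*b^2 + 2.3*b - 8.72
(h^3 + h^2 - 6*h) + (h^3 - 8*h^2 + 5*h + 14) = 2*h^3 - 7*h^2 - h + 14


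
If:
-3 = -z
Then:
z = 3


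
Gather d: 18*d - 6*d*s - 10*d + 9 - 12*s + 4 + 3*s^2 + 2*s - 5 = d*(8 - 6*s) + 3*s^2 - 10*s + 8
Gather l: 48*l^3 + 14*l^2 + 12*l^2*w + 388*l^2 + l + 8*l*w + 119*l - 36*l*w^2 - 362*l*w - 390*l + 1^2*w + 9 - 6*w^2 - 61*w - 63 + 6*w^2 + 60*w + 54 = 48*l^3 + l^2*(12*w + 402) + l*(-36*w^2 - 354*w - 270)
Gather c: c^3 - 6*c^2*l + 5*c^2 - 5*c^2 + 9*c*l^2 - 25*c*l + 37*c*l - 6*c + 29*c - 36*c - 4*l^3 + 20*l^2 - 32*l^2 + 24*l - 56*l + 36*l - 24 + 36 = c^3 - 6*c^2*l + c*(9*l^2 + 12*l - 13) - 4*l^3 - 12*l^2 + 4*l + 12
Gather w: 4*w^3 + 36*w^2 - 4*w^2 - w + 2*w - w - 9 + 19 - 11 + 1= 4*w^3 + 32*w^2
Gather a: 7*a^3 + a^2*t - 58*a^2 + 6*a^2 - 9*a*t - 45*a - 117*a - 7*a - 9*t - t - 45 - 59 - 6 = 7*a^3 + a^2*(t - 52) + a*(-9*t - 169) - 10*t - 110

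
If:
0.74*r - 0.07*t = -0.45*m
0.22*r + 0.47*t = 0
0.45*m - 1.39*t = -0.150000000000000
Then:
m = -2.11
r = 1.23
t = -0.57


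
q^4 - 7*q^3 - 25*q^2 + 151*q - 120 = (q - 8)*(q - 3)*(q - 1)*(q + 5)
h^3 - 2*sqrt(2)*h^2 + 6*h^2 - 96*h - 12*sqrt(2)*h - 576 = (h + 6)*(h - 8*sqrt(2))*(h + 6*sqrt(2))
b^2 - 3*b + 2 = (b - 2)*(b - 1)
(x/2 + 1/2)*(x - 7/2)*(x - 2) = x^3/2 - 9*x^2/4 + 3*x/4 + 7/2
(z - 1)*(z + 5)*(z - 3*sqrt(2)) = z^3 - 3*sqrt(2)*z^2 + 4*z^2 - 12*sqrt(2)*z - 5*z + 15*sqrt(2)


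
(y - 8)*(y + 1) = y^2 - 7*y - 8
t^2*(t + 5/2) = t^3 + 5*t^2/2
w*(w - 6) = w^2 - 6*w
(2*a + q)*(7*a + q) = 14*a^2 + 9*a*q + q^2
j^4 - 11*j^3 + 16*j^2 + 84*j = j*(j - 7)*(j - 6)*(j + 2)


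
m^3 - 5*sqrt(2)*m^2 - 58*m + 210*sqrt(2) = (m - 7*sqrt(2))*(m - 3*sqrt(2))*(m + 5*sqrt(2))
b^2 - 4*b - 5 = (b - 5)*(b + 1)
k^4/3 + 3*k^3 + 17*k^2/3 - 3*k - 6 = (k/3 + 1)*(k - 1)*(k + 1)*(k + 6)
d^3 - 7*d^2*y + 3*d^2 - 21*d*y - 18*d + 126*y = (d - 3)*(d + 6)*(d - 7*y)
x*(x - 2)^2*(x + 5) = x^4 + x^3 - 16*x^2 + 20*x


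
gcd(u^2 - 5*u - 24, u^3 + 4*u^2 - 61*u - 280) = u - 8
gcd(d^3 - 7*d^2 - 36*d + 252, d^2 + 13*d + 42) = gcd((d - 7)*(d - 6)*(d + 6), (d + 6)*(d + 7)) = d + 6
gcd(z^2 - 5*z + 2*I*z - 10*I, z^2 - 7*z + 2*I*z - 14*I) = z + 2*I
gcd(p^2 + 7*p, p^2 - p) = p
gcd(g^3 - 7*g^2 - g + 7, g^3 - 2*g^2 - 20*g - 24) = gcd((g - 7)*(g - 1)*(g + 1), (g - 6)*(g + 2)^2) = 1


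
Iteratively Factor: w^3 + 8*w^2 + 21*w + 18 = (w + 3)*(w^2 + 5*w + 6) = (w + 3)^2*(w + 2)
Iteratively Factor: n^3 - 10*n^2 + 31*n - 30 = (n - 3)*(n^2 - 7*n + 10) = (n - 3)*(n - 2)*(n - 5)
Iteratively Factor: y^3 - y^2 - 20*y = (y + 4)*(y^2 - 5*y) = y*(y + 4)*(y - 5)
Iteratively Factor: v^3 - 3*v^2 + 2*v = (v)*(v^2 - 3*v + 2) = v*(v - 1)*(v - 2)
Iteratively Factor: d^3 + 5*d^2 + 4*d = (d + 1)*(d^2 + 4*d) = (d + 1)*(d + 4)*(d)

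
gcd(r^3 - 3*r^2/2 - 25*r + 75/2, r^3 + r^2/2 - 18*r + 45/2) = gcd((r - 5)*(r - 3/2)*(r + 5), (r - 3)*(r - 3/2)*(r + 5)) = r^2 + 7*r/2 - 15/2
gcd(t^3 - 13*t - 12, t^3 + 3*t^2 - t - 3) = t^2 + 4*t + 3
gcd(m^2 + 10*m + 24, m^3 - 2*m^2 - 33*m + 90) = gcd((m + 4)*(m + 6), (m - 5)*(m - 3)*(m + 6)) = m + 6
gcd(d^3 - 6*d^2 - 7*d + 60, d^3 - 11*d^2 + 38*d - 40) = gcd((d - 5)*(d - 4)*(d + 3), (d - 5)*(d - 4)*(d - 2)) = d^2 - 9*d + 20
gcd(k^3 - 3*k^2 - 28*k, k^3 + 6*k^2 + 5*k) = k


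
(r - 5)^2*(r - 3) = r^3 - 13*r^2 + 55*r - 75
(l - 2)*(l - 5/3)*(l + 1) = l^3 - 8*l^2/3 - l/3 + 10/3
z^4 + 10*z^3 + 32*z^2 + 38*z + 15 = (z + 1)^2*(z + 3)*(z + 5)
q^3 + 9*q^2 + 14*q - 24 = (q - 1)*(q + 4)*(q + 6)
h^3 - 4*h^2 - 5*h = h*(h - 5)*(h + 1)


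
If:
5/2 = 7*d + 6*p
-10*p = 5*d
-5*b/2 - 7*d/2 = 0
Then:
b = -7/8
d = 5/8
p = -5/16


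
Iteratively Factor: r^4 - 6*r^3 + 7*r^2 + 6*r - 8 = (r - 2)*(r^3 - 4*r^2 - r + 4) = (r - 4)*(r - 2)*(r^2 - 1) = (r - 4)*(r - 2)*(r + 1)*(r - 1)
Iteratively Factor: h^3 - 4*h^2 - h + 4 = (h - 4)*(h^2 - 1) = (h - 4)*(h + 1)*(h - 1)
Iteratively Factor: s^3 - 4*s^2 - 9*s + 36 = (s + 3)*(s^2 - 7*s + 12) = (s - 4)*(s + 3)*(s - 3)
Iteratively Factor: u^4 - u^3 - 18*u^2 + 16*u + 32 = (u + 4)*(u^3 - 5*u^2 + 2*u + 8) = (u - 4)*(u + 4)*(u^2 - u - 2) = (u - 4)*(u - 2)*(u + 4)*(u + 1)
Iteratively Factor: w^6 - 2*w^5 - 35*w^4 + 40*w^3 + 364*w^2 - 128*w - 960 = (w + 4)*(w^5 - 6*w^4 - 11*w^3 + 84*w^2 + 28*w - 240) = (w - 5)*(w + 4)*(w^4 - w^3 - 16*w^2 + 4*w + 48) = (w - 5)*(w - 4)*(w + 4)*(w^3 + 3*w^2 - 4*w - 12) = (w - 5)*(w - 4)*(w + 2)*(w + 4)*(w^2 + w - 6) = (w - 5)*(w - 4)*(w + 2)*(w + 3)*(w + 4)*(w - 2)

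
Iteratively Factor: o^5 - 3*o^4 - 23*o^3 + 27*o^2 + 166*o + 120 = (o - 5)*(o^4 + 2*o^3 - 13*o^2 - 38*o - 24) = (o - 5)*(o - 4)*(o^3 + 6*o^2 + 11*o + 6) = (o - 5)*(o - 4)*(o + 2)*(o^2 + 4*o + 3) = (o - 5)*(o - 4)*(o + 1)*(o + 2)*(o + 3)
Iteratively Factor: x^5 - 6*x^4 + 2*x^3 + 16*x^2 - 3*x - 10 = (x + 1)*(x^4 - 7*x^3 + 9*x^2 + 7*x - 10) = (x - 1)*(x + 1)*(x^3 - 6*x^2 + 3*x + 10) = (x - 1)*(x + 1)^2*(x^2 - 7*x + 10) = (x - 2)*(x - 1)*(x + 1)^2*(x - 5)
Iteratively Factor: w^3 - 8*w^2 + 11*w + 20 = (w + 1)*(w^2 - 9*w + 20) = (w - 5)*(w + 1)*(w - 4)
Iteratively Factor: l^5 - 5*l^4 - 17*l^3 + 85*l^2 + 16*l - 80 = (l + 4)*(l^4 - 9*l^3 + 19*l^2 + 9*l - 20) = (l - 4)*(l + 4)*(l^3 - 5*l^2 - l + 5) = (l - 4)*(l - 1)*(l + 4)*(l^2 - 4*l - 5) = (l - 4)*(l - 1)*(l + 1)*(l + 4)*(l - 5)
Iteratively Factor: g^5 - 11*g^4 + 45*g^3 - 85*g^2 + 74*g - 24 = (g - 3)*(g^4 - 8*g^3 + 21*g^2 - 22*g + 8) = (g - 4)*(g - 3)*(g^3 - 4*g^2 + 5*g - 2) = (g - 4)*(g - 3)*(g - 1)*(g^2 - 3*g + 2) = (g - 4)*(g - 3)*(g - 1)^2*(g - 2)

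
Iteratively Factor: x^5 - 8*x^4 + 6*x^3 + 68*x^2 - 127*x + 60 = (x - 4)*(x^4 - 4*x^3 - 10*x^2 + 28*x - 15) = (x - 4)*(x + 3)*(x^3 - 7*x^2 + 11*x - 5) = (x - 4)*(x - 1)*(x + 3)*(x^2 - 6*x + 5) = (x - 4)*(x - 1)^2*(x + 3)*(x - 5)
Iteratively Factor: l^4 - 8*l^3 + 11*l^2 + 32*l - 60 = (l + 2)*(l^3 - 10*l^2 + 31*l - 30) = (l - 3)*(l + 2)*(l^2 - 7*l + 10) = (l - 5)*(l - 3)*(l + 2)*(l - 2)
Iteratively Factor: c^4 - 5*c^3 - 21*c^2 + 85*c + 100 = (c - 5)*(c^3 - 21*c - 20) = (c - 5)*(c + 4)*(c^2 - 4*c - 5) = (c - 5)*(c + 1)*(c + 4)*(c - 5)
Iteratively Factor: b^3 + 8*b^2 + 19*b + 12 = (b + 4)*(b^2 + 4*b + 3) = (b + 1)*(b + 4)*(b + 3)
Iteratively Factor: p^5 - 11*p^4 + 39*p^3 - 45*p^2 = (p)*(p^4 - 11*p^3 + 39*p^2 - 45*p) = p^2*(p^3 - 11*p^2 + 39*p - 45) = p^2*(p - 5)*(p^2 - 6*p + 9) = p^2*(p - 5)*(p - 3)*(p - 3)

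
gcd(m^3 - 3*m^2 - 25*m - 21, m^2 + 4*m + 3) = m^2 + 4*m + 3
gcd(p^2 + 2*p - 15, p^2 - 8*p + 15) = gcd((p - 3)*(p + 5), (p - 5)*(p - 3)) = p - 3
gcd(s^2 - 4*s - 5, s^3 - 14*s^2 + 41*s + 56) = s + 1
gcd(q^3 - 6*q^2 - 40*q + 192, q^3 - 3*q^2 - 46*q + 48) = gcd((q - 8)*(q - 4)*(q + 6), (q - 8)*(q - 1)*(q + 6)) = q^2 - 2*q - 48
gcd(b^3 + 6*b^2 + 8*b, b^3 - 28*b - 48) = b^2 + 6*b + 8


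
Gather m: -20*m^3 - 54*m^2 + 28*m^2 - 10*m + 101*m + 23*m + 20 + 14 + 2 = -20*m^3 - 26*m^2 + 114*m + 36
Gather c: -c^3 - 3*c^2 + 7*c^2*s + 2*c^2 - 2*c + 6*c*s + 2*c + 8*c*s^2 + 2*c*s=-c^3 + c^2*(7*s - 1) + c*(8*s^2 + 8*s)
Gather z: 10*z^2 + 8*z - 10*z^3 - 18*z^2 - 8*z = -10*z^3 - 8*z^2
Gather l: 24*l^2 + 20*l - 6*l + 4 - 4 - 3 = 24*l^2 + 14*l - 3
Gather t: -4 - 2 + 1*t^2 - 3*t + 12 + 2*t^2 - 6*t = 3*t^2 - 9*t + 6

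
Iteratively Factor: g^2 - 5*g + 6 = (g - 2)*(g - 3)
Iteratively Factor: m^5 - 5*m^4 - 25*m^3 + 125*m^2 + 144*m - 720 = (m + 4)*(m^4 - 9*m^3 + 11*m^2 + 81*m - 180) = (m - 5)*(m + 4)*(m^3 - 4*m^2 - 9*m + 36) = (m - 5)*(m - 4)*(m + 4)*(m^2 - 9) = (m - 5)*(m - 4)*(m + 3)*(m + 4)*(m - 3)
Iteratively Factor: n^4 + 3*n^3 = (n)*(n^3 + 3*n^2) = n^2*(n^2 + 3*n) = n^2*(n + 3)*(n)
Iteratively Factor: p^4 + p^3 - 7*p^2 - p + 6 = (p - 2)*(p^3 + 3*p^2 - p - 3) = (p - 2)*(p + 3)*(p^2 - 1) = (p - 2)*(p - 1)*(p + 3)*(p + 1)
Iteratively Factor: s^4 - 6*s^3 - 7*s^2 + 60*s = (s - 5)*(s^3 - s^2 - 12*s) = (s - 5)*(s + 3)*(s^2 - 4*s) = s*(s - 5)*(s + 3)*(s - 4)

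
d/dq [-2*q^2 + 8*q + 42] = 8 - 4*q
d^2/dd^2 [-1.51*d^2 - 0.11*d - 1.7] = -3.02000000000000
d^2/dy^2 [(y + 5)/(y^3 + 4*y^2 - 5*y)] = 2*(3*y^2 - 3*y + 1)/(y^3*(y^3 - 3*y^2 + 3*y - 1))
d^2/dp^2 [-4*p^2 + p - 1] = -8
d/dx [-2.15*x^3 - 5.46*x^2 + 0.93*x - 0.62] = -6.45*x^2 - 10.92*x + 0.93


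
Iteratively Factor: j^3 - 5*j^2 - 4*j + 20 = (j - 5)*(j^2 - 4) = (j - 5)*(j + 2)*(j - 2)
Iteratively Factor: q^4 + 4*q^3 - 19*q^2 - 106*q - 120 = (q + 4)*(q^3 - 19*q - 30) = (q + 2)*(q + 4)*(q^2 - 2*q - 15) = (q - 5)*(q + 2)*(q + 4)*(q + 3)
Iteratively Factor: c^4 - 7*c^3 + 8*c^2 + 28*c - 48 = (c - 3)*(c^3 - 4*c^2 - 4*c + 16) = (c - 3)*(c + 2)*(c^2 - 6*c + 8) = (c - 3)*(c - 2)*(c + 2)*(c - 4)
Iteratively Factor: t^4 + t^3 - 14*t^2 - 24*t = (t)*(t^3 + t^2 - 14*t - 24) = t*(t + 3)*(t^2 - 2*t - 8) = t*(t - 4)*(t + 3)*(t + 2)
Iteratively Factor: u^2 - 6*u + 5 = (u - 1)*(u - 5)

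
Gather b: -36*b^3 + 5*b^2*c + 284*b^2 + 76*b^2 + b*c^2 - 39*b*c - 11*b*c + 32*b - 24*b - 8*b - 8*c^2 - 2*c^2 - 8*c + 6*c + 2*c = -36*b^3 + b^2*(5*c + 360) + b*(c^2 - 50*c) - 10*c^2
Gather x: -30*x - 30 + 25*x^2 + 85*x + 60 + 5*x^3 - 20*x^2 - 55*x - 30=5*x^3 + 5*x^2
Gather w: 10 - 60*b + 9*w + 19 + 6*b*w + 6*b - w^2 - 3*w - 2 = -54*b - w^2 + w*(6*b + 6) + 27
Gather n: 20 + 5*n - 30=5*n - 10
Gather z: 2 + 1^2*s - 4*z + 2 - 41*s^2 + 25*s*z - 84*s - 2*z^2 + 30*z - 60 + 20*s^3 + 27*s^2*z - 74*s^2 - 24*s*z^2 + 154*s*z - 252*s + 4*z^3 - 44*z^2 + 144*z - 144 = 20*s^3 - 115*s^2 - 335*s + 4*z^3 + z^2*(-24*s - 46) + z*(27*s^2 + 179*s + 170) - 200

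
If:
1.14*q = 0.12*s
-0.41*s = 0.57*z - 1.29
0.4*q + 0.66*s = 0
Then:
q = 0.00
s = 0.00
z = 2.26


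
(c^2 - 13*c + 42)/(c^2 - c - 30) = (c - 7)/(c + 5)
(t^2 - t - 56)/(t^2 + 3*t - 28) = (t - 8)/(t - 4)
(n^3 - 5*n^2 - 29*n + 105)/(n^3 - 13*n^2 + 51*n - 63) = (n + 5)/(n - 3)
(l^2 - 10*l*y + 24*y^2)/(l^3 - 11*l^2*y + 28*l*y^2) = (-l + 6*y)/(l*(-l + 7*y))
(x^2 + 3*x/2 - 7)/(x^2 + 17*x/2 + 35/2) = (x - 2)/(x + 5)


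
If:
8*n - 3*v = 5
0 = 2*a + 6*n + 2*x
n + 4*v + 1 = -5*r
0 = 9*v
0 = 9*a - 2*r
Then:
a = -13/180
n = 5/8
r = -13/40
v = 0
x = -649/360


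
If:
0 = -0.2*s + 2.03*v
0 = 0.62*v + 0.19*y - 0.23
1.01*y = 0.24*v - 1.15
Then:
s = 6.81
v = 0.67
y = -0.98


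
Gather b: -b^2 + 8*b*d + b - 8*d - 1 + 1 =-b^2 + b*(8*d + 1) - 8*d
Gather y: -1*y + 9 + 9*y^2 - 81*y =9*y^2 - 82*y + 9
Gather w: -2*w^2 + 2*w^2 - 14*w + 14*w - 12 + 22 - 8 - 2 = 0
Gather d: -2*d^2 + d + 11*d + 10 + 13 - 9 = -2*d^2 + 12*d + 14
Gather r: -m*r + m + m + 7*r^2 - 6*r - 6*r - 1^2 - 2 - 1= 2*m + 7*r^2 + r*(-m - 12) - 4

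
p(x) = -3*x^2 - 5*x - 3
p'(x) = -6*x - 5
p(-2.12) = -5.88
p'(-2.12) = 7.72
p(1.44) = -16.42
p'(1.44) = -13.64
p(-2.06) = -5.43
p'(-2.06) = 7.36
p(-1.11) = -1.15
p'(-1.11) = 1.66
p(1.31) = -14.70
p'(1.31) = -12.86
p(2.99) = -44.77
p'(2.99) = -22.94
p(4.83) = -97.14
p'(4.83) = -33.98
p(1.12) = -12.36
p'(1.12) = -11.72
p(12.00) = -495.00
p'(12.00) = -77.00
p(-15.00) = -603.00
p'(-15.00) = 85.00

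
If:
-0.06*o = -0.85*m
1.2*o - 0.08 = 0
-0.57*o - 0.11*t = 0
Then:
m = 0.00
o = 0.07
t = -0.35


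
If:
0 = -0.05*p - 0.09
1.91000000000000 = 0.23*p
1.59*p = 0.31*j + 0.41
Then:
No Solution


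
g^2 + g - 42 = (g - 6)*(g + 7)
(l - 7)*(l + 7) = l^2 - 49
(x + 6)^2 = x^2 + 12*x + 36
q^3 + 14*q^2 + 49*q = q*(q + 7)^2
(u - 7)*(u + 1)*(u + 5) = u^3 - u^2 - 37*u - 35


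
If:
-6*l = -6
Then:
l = 1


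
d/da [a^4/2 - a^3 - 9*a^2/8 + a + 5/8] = 2*a^3 - 3*a^2 - 9*a/4 + 1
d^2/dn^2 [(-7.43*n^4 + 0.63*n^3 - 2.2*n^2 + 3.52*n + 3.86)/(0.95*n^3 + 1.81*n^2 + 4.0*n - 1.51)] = (1.4210854715202e-14*n^8 - 5.6843418860808e-14*n^7 + 1.64758399999982*n^6 - 382.01241*n^5 - 452.313942*n^4 + 831.82037*n^3 - 37.72608*n^2 + 267.24327*n + 177.108692)/(0.857375*n^9 + 4.900575*n^8 + 20.166885*n^7 + 43.109416*n^6 + 69.33453*n^5 + 37.611267*n^4 + 4.90388499999999*n^3 - 60.099057*n^2 + 27.3612*n - 3.442951)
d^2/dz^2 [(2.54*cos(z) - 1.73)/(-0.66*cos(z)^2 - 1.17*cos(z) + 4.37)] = (-0.0974397026555135*(1 - cos(z)^2)^2 + 0.0216670536585361*cos(z)^5 + 0.738955873154999*cos(z)^3 - 0.289241195859904*cos(z)^2 + 0.0728689077102428*cos(z) - 0.123021428591991)/(0.177897574123989*cos(z)^2 + 0.315363881401617*cos(z) - 1.17789757412399)^3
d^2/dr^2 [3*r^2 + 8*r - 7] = 6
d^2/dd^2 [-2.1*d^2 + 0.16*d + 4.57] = -4.20000000000000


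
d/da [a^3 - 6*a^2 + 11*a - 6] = 3*a^2 - 12*a + 11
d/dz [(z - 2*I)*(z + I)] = 2*z - I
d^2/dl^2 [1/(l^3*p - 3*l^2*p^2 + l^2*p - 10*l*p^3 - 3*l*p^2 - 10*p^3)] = 2*((-3*l + 3*p - 1)*(-l^3 + 3*l^2*p - l^2 + 10*l*p^2 + 3*l*p + 10*p^2) - (-3*l^2 + 6*l*p - 2*l + 10*p^2 + 3*p)^2)/(p*(-l^3 + 3*l^2*p - l^2 + 10*l*p^2 + 3*l*p + 10*p^2)^3)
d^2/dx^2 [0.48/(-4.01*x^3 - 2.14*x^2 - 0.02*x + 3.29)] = ((11.5488*x + 2.0544)*(4.01*x^3 + 2.14*x^2 + 0.02*x - 3.29) - 0.48*(12.03*x^2 + 4.28*x + 0.02)*(24.06*x^2 + 8.56*x + 0.04))/(4.01*x^3 + 2.14*x^2 + 0.02*x - 3.29)^3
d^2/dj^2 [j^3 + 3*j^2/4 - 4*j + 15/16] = 6*j + 3/2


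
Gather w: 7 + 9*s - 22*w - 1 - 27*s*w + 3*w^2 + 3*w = 9*s + 3*w^2 + w*(-27*s - 19) + 6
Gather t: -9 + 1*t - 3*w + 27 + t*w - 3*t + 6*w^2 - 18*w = t*(w - 2) + 6*w^2 - 21*w + 18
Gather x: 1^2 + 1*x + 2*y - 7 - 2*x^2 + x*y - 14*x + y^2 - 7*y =-2*x^2 + x*(y - 13) + y^2 - 5*y - 6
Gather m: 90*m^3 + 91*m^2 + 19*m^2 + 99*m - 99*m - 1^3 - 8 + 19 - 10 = 90*m^3 + 110*m^2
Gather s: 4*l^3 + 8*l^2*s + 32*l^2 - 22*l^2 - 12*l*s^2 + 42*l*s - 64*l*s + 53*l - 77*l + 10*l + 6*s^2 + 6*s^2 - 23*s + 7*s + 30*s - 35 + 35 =4*l^3 + 10*l^2 - 14*l + s^2*(12 - 12*l) + s*(8*l^2 - 22*l + 14)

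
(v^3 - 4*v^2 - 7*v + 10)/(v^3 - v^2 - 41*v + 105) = (v^2 + v - 2)/(v^2 + 4*v - 21)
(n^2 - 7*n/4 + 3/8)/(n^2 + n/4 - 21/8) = (4*n - 1)/(4*n + 7)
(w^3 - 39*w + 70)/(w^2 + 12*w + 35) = (w^2 - 7*w + 10)/(w + 5)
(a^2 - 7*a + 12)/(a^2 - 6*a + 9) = (a - 4)/(a - 3)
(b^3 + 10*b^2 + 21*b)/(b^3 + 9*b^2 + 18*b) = (b + 7)/(b + 6)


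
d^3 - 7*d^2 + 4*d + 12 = (d - 6)*(d - 2)*(d + 1)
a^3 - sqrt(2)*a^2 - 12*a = a*(a - 3*sqrt(2))*(a + 2*sqrt(2))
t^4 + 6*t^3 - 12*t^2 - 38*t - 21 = (t - 3)*(t + 1)^2*(t + 7)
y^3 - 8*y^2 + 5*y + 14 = (y - 7)*(y - 2)*(y + 1)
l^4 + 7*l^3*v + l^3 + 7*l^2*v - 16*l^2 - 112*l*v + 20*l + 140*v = (l - 2)^2*(l + 5)*(l + 7*v)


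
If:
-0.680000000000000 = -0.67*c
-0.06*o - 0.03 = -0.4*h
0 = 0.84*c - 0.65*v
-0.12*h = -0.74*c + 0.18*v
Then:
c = 1.01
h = 4.29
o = 28.11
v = 1.31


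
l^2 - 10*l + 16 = (l - 8)*(l - 2)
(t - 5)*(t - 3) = t^2 - 8*t + 15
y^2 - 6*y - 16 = (y - 8)*(y + 2)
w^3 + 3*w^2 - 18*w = w*(w - 3)*(w + 6)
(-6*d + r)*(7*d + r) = -42*d^2 + d*r + r^2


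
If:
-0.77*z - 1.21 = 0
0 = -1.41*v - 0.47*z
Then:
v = 0.52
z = -1.57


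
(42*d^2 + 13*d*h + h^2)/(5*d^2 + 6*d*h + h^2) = (42*d^2 + 13*d*h + h^2)/(5*d^2 + 6*d*h + h^2)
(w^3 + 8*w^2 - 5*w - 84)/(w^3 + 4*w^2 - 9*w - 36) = (w + 7)/(w + 3)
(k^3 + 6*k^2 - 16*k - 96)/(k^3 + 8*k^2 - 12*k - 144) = (k + 4)/(k + 6)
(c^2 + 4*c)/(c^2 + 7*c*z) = (c + 4)/(c + 7*z)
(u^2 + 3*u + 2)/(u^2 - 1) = (u + 2)/(u - 1)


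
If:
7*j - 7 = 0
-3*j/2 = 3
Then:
No Solution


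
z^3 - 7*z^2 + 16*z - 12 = (z - 3)*(z - 2)^2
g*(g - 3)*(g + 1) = g^3 - 2*g^2 - 3*g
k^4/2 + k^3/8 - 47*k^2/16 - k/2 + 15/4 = (k/2 + 1)*(k - 2)*(k - 5/4)*(k + 3/2)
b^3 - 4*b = b*(b - 2)*(b + 2)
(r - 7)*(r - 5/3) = r^2 - 26*r/3 + 35/3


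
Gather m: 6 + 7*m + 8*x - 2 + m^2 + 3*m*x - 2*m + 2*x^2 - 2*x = m^2 + m*(3*x + 5) + 2*x^2 + 6*x + 4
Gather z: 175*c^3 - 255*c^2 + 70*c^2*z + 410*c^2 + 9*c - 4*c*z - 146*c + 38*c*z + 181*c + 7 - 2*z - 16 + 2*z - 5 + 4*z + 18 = 175*c^3 + 155*c^2 + 44*c + z*(70*c^2 + 34*c + 4) + 4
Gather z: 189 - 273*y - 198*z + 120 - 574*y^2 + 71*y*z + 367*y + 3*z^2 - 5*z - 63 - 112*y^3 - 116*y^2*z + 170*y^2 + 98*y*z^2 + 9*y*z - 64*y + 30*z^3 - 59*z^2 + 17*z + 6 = -112*y^3 - 404*y^2 + 30*y + 30*z^3 + z^2*(98*y - 56) + z*(-116*y^2 + 80*y - 186) + 252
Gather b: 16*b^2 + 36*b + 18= 16*b^2 + 36*b + 18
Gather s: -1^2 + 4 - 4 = -1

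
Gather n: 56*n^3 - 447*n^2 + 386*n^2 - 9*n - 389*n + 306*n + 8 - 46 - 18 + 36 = 56*n^3 - 61*n^2 - 92*n - 20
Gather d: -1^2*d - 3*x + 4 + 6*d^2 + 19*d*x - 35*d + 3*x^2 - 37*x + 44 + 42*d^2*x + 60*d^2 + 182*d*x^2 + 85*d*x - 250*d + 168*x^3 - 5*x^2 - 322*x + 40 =d^2*(42*x + 66) + d*(182*x^2 + 104*x - 286) + 168*x^3 - 2*x^2 - 362*x + 88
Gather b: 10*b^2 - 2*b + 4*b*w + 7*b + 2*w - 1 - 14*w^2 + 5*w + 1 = 10*b^2 + b*(4*w + 5) - 14*w^2 + 7*w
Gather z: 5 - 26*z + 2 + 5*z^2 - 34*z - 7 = 5*z^2 - 60*z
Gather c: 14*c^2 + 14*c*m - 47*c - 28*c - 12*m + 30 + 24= 14*c^2 + c*(14*m - 75) - 12*m + 54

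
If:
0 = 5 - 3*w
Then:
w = 5/3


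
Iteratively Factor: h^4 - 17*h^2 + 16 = (h - 4)*(h^3 + 4*h^2 - h - 4) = (h - 4)*(h + 4)*(h^2 - 1) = (h - 4)*(h - 1)*(h + 4)*(h + 1)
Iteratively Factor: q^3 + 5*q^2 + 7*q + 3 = (q + 1)*(q^2 + 4*q + 3) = (q + 1)^2*(q + 3)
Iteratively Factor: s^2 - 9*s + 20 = (s - 5)*(s - 4)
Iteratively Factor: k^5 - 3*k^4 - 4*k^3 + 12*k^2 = (k)*(k^4 - 3*k^3 - 4*k^2 + 12*k) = k*(k - 3)*(k^3 - 4*k) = k^2*(k - 3)*(k^2 - 4) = k^2*(k - 3)*(k + 2)*(k - 2)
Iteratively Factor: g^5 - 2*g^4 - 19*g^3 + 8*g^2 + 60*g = (g - 2)*(g^4 - 19*g^2 - 30*g) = g*(g - 2)*(g^3 - 19*g - 30) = g*(g - 2)*(g + 3)*(g^2 - 3*g - 10) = g*(g - 2)*(g + 2)*(g + 3)*(g - 5)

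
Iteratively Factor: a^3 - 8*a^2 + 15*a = (a)*(a^2 - 8*a + 15) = a*(a - 3)*(a - 5)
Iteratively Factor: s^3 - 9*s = (s - 3)*(s^2 + 3*s) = s*(s - 3)*(s + 3)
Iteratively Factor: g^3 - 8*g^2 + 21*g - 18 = (g - 3)*(g^2 - 5*g + 6) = (g - 3)*(g - 2)*(g - 3)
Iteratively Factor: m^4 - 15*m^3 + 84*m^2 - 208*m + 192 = (m - 4)*(m^3 - 11*m^2 + 40*m - 48) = (m - 4)*(m - 3)*(m^2 - 8*m + 16) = (m - 4)^2*(m - 3)*(m - 4)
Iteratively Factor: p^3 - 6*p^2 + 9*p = (p - 3)*(p^2 - 3*p) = (p - 3)^2*(p)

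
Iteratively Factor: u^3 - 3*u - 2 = (u - 2)*(u^2 + 2*u + 1) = (u - 2)*(u + 1)*(u + 1)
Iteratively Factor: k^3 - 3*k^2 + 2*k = (k)*(k^2 - 3*k + 2) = k*(k - 2)*(k - 1)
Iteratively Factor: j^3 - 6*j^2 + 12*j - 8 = (j - 2)*(j^2 - 4*j + 4) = (j - 2)^2*(j - 2)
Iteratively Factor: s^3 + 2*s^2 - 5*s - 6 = (s + 1)*(s^2 + s - 6) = (s + 1)*(s + 3)*(s - 2)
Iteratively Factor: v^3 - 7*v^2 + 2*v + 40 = (v - 4)*(v^2 - 3*v - 10) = (v - 5)*(v - 4)*(v + 2)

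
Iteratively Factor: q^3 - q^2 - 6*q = (q - 3)*(q^2 + 2*q) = (q - 3)*(q + 2)*(q)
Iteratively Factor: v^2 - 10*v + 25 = (v - 5)*(v - 5)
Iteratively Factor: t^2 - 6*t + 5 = (t - 1)*(t - 5)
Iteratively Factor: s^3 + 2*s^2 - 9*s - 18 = (s + 3)*(s^2 - s - 6) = (s + 2)*(s + 3)*(s - 3)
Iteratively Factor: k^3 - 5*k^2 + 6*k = (k - 2)*(k^2 - 3*k) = (k - 3)*(k - 2)*(k)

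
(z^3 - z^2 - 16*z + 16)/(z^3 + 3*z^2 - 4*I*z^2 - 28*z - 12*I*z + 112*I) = (z^2 + 3*z - 4)/(z^2 + z*(7 - 4*I) - 28*I)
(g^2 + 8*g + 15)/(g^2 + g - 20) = (g + 3)/(g - 4)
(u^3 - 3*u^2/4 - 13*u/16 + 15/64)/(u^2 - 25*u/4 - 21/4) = (16*u^2 - 24*u + 5)/(16*(u - 7))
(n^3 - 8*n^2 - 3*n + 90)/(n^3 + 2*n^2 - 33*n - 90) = (n - 5)/(n + 5)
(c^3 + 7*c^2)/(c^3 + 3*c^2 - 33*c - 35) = c^2/(c^2 - 4*c - 5)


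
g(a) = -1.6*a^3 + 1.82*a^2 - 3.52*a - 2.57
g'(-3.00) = -57.64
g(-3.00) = 67.57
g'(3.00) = -35.80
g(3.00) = -39.95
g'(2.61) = -26.72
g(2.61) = -27.81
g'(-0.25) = -4.73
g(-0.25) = -1.55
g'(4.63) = -89.56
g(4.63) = -138.66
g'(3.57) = -51.70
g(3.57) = -64.74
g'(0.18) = -3.02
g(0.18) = -3.15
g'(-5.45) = -165.93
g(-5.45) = 329.68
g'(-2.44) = -40.98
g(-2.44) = 40.10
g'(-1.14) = -13.91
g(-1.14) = 6.18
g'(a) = -4.8*a^2 + 3.64*a - 3.52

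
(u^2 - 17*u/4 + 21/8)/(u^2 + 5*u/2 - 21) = (u - 3/4)/(u + 6)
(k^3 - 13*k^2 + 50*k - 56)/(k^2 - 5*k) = (k^3 - 13*k^2 + 50*k - 56)/(k*(k - 5))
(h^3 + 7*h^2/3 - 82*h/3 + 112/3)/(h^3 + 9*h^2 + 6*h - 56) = (h - 8/3)/(h + 4)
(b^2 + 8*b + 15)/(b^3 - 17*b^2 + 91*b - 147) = (b^2 + 8*b + 15)/(b^3 - 17*b^2 + 91*b - 147)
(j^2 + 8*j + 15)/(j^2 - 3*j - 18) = (j + 5)/(j - 6)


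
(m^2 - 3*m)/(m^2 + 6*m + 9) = m*(m - 3)/(m^2 + 6*m + 9)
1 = 1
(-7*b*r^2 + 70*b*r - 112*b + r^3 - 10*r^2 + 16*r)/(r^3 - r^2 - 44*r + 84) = (-7*b*r + 56*b + r^2 - 8*r)/(r^2 + r - 42)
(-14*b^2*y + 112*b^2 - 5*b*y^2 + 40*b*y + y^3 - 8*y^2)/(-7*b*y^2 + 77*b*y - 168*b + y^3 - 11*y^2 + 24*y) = (2*b + y)/(y - 3)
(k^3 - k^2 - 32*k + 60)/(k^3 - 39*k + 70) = (k + 6)/(k + 7)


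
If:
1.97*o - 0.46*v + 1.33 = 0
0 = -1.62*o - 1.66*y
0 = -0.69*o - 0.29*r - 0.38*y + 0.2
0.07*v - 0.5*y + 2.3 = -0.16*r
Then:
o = -4.27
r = 5.39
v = -15.40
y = 4.17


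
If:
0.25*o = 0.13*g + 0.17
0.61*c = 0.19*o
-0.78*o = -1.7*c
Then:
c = 0.00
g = -1.31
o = 0.00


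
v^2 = v^2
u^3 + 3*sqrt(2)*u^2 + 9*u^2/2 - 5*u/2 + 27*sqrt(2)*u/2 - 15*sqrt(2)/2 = (u - 1/2)*(u + 5)*(u + 3*sqrt(2))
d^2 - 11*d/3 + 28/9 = (d - 7/3)*(d - 4/3)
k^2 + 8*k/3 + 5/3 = (k + 1)*(k + 5/3)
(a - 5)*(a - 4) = a^2 - 9*a + 20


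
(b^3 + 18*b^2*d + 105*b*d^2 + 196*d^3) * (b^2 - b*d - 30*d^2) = b^5 + 17*b^4*d + 57*b^3*d^2 - 449*b^2*d^3 - 3346*b*d^4 - 5880*d^5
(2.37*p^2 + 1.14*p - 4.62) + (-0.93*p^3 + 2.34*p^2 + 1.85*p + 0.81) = -0.93*p^3 + 4.71*p^2 + 2.99*p - 3.81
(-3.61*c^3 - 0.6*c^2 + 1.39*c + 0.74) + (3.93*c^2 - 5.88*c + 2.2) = -3.61*c^3 + 3.33*c^2 - 4.49*c + 2.94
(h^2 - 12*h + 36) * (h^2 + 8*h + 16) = h^4 - 4*h^3 - 44*h^2 + 96*h + 576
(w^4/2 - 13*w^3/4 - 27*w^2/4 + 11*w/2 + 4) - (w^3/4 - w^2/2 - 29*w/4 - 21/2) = w^4/2 - 7*w^3/2 - 25*w^2/4 + 51*w/4 + 29/2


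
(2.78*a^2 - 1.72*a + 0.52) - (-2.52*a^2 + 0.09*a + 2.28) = 5.3*a^2 - 1.81*a - 1.76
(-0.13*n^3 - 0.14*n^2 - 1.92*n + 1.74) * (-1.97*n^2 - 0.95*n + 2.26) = 0.2561*n^5 + 0.3993*n^4 + 3.6216*n^3 - 1.9202*n^2 - 5.9922*n + 3.9324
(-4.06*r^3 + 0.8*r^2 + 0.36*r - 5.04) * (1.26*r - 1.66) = -5.1156*r^4 + 7.7476*r^3 - 0.8744*r^2 - 6.948*r + 8.3664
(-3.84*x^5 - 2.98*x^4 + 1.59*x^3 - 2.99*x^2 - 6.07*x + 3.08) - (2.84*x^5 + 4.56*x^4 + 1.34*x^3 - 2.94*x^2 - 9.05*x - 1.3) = -6.68*x^5 - 7.54*x^4 + 0.25*x^3 - 0.0500000000000003*x^2 + 2.98*x + 4.38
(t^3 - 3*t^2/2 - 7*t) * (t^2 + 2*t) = t^5 + t^4/2 - 10*t^3 - 14*t^2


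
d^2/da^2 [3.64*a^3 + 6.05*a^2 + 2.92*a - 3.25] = 21.84*a + 12.1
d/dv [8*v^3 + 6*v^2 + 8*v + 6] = 24*v^2 + 12*v + 8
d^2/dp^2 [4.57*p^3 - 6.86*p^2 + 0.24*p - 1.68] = 27.42*p - 13.72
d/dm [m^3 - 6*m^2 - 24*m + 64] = 3*m^2 - 12*m - 24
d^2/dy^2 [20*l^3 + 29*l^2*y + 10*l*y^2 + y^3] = 20*l + 6*y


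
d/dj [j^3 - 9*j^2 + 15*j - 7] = 3*j^2 - 18*j + 15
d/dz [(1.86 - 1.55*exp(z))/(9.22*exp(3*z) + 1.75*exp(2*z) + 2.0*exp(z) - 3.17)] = (28.582*exp(3*z) - 48.7351*exp(2*z) - 6.51*exp(z) + 1.1935)*exp(z)/(85.0084*exp(6*z) + 32.27*exp(5*z) + 39.9425*exp(4*z) - 51.4548*exp(3*z) - 7.095*exp(2*z) - 12.68*exp(z) + 10.0489)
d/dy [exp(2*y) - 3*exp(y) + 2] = (2*exp(y) - 3)*exp(y)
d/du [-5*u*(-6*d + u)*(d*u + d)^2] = 5*d^2*(u + 1)*(2*u*(6*d - u) - u*(u + 1) + (6*d - u)*(u + 1))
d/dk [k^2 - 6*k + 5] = 2*k - 6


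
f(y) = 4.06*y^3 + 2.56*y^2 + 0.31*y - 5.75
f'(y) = 12.18*y^2 + 5.12*y + 0.31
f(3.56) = 210.98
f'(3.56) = 172.90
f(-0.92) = -7.03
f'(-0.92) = 5.91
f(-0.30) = -5.72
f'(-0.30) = -0.13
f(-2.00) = -28.61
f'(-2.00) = 38.79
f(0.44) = -4.77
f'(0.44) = 4.92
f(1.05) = 2.10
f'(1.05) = 19.11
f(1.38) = 10.22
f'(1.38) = 30.57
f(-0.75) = -6.26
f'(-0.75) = 3.32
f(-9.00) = -2760.92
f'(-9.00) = 940.81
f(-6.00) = -792.41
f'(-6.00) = 408.07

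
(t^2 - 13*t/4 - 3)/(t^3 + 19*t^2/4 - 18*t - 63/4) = (t - 4)/(t^2 + 4*t - 21)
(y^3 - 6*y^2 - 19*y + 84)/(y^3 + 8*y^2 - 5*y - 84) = (y - 7)/(y + 7)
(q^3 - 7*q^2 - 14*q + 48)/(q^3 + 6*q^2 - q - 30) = (q - 8)/(q + 5)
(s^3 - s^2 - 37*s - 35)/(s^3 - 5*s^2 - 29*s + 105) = (s + 1)/(s - 3)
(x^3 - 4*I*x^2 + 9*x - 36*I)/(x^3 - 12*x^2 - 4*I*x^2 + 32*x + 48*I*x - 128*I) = (x^2 + 9)/(x^2 - 12*x + 32)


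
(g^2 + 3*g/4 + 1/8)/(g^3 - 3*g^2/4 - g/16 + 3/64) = 8*(2*g + 1)/(16*g^2 - 16*g + 3)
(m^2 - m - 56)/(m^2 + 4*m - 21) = (m - 8)/(m - 3)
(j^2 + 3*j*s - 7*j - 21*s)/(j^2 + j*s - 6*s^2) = (7 - j)/(-j + 2*s)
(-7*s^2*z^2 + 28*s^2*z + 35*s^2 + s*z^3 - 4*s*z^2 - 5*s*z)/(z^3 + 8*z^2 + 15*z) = s*(-7*s*z^2 + 28*s*z + 35*s + z^3 - 4*z^2 - 5*z)/(z*(z^2 + 8*z + 15))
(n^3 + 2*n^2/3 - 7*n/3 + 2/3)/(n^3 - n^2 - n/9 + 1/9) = 3*(n + 2)/(3*n + 1)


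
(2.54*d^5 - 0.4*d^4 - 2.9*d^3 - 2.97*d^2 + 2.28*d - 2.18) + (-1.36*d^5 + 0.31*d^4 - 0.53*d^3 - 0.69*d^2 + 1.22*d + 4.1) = 1.18*d^5 - 0.09*d^4 - 3.43*d^3 - 3.66*d^2 + 3.5*d + 1.92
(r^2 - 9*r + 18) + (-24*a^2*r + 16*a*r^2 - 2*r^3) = -24*a^2*r + 16*a*r^2 - 2*r^3 + r^2 - 9*r + 18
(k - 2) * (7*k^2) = 7*k^3 - 14*k^2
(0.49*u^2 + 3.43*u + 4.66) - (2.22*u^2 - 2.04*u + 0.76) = -1.73*u^2 + 5.47*u + 3.9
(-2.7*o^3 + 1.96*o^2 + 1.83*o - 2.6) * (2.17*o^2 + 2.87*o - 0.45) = -5.859*o^5 - 3.4958*o^4 + 10.8113*o^3 - 1.2719*o^2 - 8.2855*o + 1.17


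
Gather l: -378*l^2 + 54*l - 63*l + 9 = -378*l^2 - 9*l + 9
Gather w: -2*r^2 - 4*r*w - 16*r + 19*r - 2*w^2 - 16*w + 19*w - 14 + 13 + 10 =-2*r^2 + 3*r - 2*w^2 + w*(3 - 4*r) + 9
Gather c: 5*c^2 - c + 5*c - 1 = 5*c^2 + 4*c - 1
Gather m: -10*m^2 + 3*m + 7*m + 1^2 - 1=-10*m^2 + 10*m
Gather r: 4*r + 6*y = 4*r + 6*y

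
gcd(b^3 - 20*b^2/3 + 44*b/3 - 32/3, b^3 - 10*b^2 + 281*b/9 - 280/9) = b - 8/3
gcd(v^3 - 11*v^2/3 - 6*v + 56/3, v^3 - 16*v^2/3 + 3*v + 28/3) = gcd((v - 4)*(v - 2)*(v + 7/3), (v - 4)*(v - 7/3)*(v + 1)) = v - 4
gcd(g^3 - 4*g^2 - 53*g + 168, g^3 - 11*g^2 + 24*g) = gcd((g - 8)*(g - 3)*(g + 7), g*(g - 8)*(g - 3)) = g^2 - 11*g + 24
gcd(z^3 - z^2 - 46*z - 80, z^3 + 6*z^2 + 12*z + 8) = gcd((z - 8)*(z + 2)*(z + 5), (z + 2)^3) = z + 2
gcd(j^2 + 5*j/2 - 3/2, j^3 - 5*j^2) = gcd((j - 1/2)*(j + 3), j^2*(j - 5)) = 1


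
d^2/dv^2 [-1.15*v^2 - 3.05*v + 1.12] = -2.30000000000000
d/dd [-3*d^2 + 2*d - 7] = 2 - 6*d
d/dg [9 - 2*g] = -2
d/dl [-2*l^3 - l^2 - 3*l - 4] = -6*l^2 - 2*l - 3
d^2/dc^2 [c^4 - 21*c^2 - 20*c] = 12*c^2 - 42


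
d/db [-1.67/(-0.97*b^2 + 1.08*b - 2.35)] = (1.8036 - 3.2398*b)/(0.97*b^2 - 1.08*b + 2.35)^2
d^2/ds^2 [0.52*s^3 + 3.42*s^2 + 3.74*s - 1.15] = 3.12*s + 6.84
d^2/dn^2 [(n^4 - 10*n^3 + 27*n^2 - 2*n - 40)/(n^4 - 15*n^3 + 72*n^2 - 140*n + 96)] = 2*(5*n^6 - 105*n^5 + 1083*n^4 - 6707*n^3 + 24420*n^2 - 46680*n + 35696)/(n^9 - 39*n^8 + 645*n^7 - 5929*n^6 + 33414*n^5 - 120108*n^4 + 276472*n^3 - 394560*n^2 + 317952*n - 110592)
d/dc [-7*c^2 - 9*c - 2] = -14*c - 9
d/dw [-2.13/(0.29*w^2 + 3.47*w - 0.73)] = (1.2354*w + 7.3911)/(0.29*w^2 + 3.47*w - 0.73)^2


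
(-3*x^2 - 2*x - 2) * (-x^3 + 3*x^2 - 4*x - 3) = 3*x^5 - 7*x^4 + 8*x^3 + 11*x^2 + 14*x + 6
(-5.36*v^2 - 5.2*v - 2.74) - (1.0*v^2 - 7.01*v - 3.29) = -6.36*v^2 + 1.81*v + 0.55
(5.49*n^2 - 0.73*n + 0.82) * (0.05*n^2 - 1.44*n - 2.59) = 0.2745*n^4 - 7.9421*n^3 - 13.1269*n^2 + 0.7099*n - 2.1238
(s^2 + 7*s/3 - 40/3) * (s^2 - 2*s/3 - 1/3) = s^4 + 5*s^3/3 - 137*s^2/9 + 73*s/9 + 40/9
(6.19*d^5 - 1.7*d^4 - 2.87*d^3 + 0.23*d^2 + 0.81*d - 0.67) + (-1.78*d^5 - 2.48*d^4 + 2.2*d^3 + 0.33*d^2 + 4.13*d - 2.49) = 4.41*d^5 - 4.18*d^4 - 0.67*d^3 + 0.56*d^2 + 4.94*d - 3.16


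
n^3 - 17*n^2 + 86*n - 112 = (n - 8)*(n - 7)*(n - 2)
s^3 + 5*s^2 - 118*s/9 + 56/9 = (s - 4/3)*(s - 2/3)*(s + 7)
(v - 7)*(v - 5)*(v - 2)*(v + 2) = v^4 - 12*v^3 + 31*v^2 + 48*v - 140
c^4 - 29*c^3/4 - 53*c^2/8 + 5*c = c*(c - 8)*(c - 1/2)*(c + 5/4)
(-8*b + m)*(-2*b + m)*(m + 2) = 16*b^2*m + 32*b^2 - 10*b*m^2 - 20*b*m + m^3 + 2*m^2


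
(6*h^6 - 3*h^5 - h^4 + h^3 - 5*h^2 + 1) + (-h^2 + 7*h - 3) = 6*h^6 - 3*h^5 - h^4 + h^3 - 6*h^2 + 7*h - 2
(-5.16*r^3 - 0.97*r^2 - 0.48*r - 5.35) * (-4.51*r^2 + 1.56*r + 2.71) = 23.2716*r^5 - 3.6749*r^4 - 13.332*r^3 + 20.751*r^2 - 9.6468*r - 14.4985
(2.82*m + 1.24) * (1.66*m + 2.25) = 4.6812*m^2 + 8.4034*m + 2.79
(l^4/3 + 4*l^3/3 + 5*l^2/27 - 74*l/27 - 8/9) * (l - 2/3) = l^5/3 + 10*l^4/9 - 19*l^3/27 - 232*l^2/81 + 76*l/81 + 16/27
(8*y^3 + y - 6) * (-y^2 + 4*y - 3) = -8*y^5 + 32*y^4 - 25*y^3 + 10*y^2 - 27*y + 18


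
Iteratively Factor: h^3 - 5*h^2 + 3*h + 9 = (h - 3)*(h^2 - 2*h - 3) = (h - 3)*(h + 1)*(h - 3)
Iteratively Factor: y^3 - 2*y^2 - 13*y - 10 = (y + 1)*(y^2 - 3*y - 10) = (y - 5)*(y + 1)*(y + 2)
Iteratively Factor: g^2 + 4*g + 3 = (g + 3)*(g + 1)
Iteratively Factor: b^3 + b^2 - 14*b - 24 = (b + 2)*(b^2 - b - 12) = (b - 4)*(b + 2)*(b + 3)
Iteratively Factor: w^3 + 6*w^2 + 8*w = (w + 4)*(w^2 + 2*w) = w*(w + 4)*(w + 2)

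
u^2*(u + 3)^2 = u^4 + 6*u^3 + 9*u^2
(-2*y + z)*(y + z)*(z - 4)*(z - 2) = -2*y^2*z^2 + 12*y^2*z - 16*y^2 - y*z^3 + 6*y*z^2 - 8*y*z + z^4 - 6*z^3 + 8*z^2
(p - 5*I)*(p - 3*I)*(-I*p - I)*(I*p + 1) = p^4 + p^3 - 9*I*p^3 - 23*p^2 - 9*I*p^2 - 23*p + 15*I*p + 15*I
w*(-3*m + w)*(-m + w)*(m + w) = 3*m^3*w - m^2*w^2 - 3*m*w^3 + w^4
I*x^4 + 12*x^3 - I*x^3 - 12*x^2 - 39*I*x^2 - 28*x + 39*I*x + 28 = (x - 7*I)*(x - 4*I)*(x - I)*(I*x - I)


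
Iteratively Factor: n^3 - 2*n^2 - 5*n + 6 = (n - 3)*(n^2 + n - 2) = (n - 3)*(n + 2)*(n - 1)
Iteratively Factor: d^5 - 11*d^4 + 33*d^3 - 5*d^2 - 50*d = (d - 5)*(d^4 - 6*d^3 + 3*d^2 + 10*d) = (d - 5)*(d - 2)*(d^3 - 4*d^2 - 5*d) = (d - 5)^2*(d - 2)*(d^2 + d) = d*(d - 5)^2*(d - 2)*(d + 1)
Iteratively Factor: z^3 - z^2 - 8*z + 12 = (z - 2)*(z^2 + z - 6) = (z - 2)*(z + 3)*(z - 2)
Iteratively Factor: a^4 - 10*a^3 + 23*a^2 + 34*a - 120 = (a - 4)*(a^3 - 6*a^2 - a + 30) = (a - 4)*(a + 2)*(a^2 - 8*a + 15) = (a - 4)*(a - 3)*(a + 2)*(a - 5)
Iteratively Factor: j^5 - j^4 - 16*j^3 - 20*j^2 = (j + 2)*(j^4 - 3*j^3 - 10*j^2) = (j + 2)^2*(j^3 - 5*j^2) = (j - 5)*(j + 2)^2*(j^2) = j*(j - 5)*(j + 2)^2*(j)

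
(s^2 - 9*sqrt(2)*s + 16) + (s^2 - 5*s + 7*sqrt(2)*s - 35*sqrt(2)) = 2*s^2 - 5*s - 2*sqrt(2)*s - 35*sqrt(2) + 16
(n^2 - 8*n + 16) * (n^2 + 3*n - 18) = n^4 - 5*n^3 - 26*n^2 + 192*n - 288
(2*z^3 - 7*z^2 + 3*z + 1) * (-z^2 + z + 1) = -2*z^5 + 9*z^4 - 8*z^3 - 5*z^2 + 4*z + 1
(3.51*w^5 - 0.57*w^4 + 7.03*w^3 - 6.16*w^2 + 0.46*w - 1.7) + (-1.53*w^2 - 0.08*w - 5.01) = 3.51*w^5 - 0.57*w^4 + 7.03*w^3 - 7.69*w^2 + 0.38*w - 6.71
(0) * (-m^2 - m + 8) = 0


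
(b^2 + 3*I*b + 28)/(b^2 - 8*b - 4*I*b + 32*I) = (b + 7*I)/(b - 8)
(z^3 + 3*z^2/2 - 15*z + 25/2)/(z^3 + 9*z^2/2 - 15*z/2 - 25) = (z - 1)/(z + 2)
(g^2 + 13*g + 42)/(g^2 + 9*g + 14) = (g + 6)/(g + 2)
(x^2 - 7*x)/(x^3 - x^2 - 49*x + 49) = x/(x^2 + 6*x - 7)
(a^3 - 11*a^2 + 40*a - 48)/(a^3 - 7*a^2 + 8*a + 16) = (a - 3)/(a + 1)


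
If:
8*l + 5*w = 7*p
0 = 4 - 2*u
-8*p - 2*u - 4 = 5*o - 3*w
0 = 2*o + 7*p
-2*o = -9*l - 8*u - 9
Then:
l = -3985/1569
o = 560/523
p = -160/523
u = 2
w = 5704/1569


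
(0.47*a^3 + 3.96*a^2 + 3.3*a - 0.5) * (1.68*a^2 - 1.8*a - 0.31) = 0.7896*a^5 + 5.8068*a^4 - 1.7297*a^3 - 8.0076*a^2 - 0.123*a + 0.155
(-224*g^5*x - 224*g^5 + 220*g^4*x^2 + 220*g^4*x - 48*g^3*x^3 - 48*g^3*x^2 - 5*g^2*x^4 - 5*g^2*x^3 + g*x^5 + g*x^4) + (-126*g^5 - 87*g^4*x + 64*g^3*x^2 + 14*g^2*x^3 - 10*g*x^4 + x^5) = -224*g^5*x - 350*g^5 + 220*g^4*x^2 + 133*g^4*x - 48*g^3*x^3 + 16*g^3*x^2 - 5*g^2*x^4 + 9*g^2*x^3 + g*x^5 - 9*g*x^4 + x^5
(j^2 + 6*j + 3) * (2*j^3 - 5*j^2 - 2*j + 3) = 2*j^5 + 7*j^4 - 26*j^3 - 24*j^2 + 12*j + 9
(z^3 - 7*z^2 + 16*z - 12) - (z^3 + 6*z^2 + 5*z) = -13*z^2 + 11*z - 12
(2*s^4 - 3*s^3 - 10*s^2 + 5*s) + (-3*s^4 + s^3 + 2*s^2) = -s^4 - 2*s^3 - 8*s^2 + 5*s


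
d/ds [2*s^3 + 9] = 6*s^2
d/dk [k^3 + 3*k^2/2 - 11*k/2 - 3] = 3*k^2 + 3*k - 11/2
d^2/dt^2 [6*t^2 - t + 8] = 12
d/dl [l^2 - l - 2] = 2*l - 1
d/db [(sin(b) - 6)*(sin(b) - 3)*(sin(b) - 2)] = (3*sin(b)^2 - 22*sin(b) + 36)*cos(b)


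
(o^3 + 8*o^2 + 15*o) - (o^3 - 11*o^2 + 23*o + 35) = 19*o^2 - 8*o - 35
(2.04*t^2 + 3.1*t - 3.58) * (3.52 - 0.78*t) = -1.5912*t^3 + 4.7628*t^2 + 13.7044*t - 12.6016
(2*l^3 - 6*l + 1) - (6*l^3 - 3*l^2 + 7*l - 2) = -4*l^3 + 3*l^2 - 13*l + 3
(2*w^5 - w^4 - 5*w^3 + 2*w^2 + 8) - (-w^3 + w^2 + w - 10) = 2*w^5 - w^4 - 4*w^3 + w^2 - w + 18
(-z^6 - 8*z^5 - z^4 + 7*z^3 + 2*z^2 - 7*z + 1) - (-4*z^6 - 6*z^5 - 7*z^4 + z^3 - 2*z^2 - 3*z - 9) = 3*z^6 - 2*z^5 + 6*z^4 + 6*z^3 + 4*z^2 - 4*z + 10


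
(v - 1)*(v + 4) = v^2 + 3*v - 4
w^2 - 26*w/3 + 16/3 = (w - 8)*(w - 2/3)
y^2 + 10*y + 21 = (y + 3)*(y + 7)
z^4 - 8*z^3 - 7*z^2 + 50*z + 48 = (z - 8)*(z - 3)*(z + 1)*(z + 2)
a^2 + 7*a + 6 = (a + 1)*(a + 6)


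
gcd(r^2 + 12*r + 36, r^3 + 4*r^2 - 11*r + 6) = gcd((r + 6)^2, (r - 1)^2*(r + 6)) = r + 6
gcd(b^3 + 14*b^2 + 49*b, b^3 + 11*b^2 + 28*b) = b^2 + 7*b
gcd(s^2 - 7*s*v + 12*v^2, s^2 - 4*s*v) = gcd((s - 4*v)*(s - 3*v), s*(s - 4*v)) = s - 4*v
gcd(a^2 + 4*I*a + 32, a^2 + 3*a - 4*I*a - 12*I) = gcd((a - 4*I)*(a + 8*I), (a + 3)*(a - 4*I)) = a - 4*I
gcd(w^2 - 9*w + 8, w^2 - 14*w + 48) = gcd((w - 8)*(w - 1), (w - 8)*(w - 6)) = w - 8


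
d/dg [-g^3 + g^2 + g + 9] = -3*g^2 + 2*g + 1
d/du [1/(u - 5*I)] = -1/(u - 5*I)^2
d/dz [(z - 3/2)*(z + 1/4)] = 2*z - 5/4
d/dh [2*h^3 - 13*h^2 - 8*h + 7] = 6*h^2 - 26*h - 8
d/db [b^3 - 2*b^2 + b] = 3*b^2 - 4*b + 1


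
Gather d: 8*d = 8*d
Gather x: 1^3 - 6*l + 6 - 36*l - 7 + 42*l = 0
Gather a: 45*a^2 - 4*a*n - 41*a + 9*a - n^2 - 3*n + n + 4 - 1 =45*a^2 + a*(-4*n - 32) - n^2 - 2*n + 3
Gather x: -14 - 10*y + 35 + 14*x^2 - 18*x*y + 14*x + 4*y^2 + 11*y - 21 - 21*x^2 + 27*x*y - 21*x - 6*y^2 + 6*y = -7*x^2 + x*(9*y - 7) - 2*y^2 + 7*y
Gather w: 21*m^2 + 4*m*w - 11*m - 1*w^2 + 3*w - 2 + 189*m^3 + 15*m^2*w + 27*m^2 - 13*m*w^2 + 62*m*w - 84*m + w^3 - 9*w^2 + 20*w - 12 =189*m^3 + 48*m^2 - 95*m + w^3 + w^2*(-13*m - 10) + w*(15*m^2 + 66*m + 23) - 14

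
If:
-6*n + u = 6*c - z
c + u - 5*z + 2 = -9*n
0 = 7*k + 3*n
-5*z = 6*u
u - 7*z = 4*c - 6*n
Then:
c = 92/33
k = 26/21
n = -26/9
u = 100/33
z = -40/11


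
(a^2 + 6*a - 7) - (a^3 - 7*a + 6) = -a^3 + a^2 + 13*a - 13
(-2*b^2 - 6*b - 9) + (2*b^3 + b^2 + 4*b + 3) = 2*b^3 - b^2 - 2*b - 6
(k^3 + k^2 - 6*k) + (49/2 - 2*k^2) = k^3 - k^2 - 6*k + 49/2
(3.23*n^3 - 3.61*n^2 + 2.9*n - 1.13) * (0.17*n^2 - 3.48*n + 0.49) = 0.5491*n^5 - 11.8541*n^4 + 14.6385*n^3 - 12.053*n^2 + 5.3534*n - 0.5537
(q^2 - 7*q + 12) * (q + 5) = q^3 - 2*q^2 - 23*q + 60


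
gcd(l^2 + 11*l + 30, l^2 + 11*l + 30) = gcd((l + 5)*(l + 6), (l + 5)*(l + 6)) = l^2 + 11*l + 30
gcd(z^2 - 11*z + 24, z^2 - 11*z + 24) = z^2 - 11*z + 24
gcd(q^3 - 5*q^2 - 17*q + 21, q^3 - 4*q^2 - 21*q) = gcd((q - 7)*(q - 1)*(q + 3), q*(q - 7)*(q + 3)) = q^2 - 4*q - 21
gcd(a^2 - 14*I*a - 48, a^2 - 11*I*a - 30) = a - 6*I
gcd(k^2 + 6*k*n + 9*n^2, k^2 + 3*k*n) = k + 3*n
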